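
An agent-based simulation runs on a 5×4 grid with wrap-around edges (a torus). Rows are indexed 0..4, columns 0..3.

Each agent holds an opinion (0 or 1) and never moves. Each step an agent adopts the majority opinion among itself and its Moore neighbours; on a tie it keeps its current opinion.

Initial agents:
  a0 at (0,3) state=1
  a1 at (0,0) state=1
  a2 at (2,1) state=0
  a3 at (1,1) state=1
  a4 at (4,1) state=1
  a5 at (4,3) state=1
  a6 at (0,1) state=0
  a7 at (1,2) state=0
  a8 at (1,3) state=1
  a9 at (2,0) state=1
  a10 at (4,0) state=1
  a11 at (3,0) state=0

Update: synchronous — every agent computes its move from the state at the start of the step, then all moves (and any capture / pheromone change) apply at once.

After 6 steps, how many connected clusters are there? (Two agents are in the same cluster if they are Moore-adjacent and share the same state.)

1

t=1: a0@(0,3):1 a1@(0,0):1 a2@(2,1):0 a3@(1,1):1 a4@(4,1):1 a5@(4,3):1 a6@(0,1):1 a7@(1,2):0 a8@(1,3):1 a9@(2,0):1 a10@(4,0):1 a11@(3,0):1
t=2: a0@(0,3):1 a1@(0,0):1 a2@(2,1):1 a3@(1,1):1 a4@(4,1):1 a5@(4,3):1 a6@(0,1):1 a7@(1,2):1 a8@(1,3):1 a9@(2,0):1 a10@(4,0):1 a11@(3,0):1
t=3: (unchanged — steady state)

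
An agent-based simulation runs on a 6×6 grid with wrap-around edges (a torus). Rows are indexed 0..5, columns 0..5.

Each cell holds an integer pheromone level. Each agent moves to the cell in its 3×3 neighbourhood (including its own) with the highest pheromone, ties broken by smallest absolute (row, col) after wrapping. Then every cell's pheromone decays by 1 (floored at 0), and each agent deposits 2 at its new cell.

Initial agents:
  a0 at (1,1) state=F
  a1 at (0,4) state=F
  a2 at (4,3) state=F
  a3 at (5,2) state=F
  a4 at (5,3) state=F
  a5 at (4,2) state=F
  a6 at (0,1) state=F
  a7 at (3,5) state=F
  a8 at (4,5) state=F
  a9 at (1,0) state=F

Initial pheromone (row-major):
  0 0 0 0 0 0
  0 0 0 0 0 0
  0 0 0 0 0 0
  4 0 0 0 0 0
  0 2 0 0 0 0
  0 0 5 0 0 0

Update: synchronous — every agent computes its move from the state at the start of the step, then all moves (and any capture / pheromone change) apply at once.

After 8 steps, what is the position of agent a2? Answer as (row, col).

t=1: a0@(0,0) a1@(0,3) a2@(5,2) a3@(5,2) a4@(5,2) a5@(5,2) a6@(5,2) a7@(3,0) a8@(3,0) a9@(0,0) | pheromone: 4 0 0 2 0 0 / 0 0 0 0 0 0 / 0 0 0 0 0 0 / 7 0 0 0 0 0 / 0 1 0 0 0 0 / 0 0 14 0 0 0
t=2: a0@(0,0) a1@(5,2) a2@(5,2) a3@(5,2) a4@(5,2) a5@(5,2) a6@(5,2) a7@(3,0) a8@(3,0) a9@(0,0) | pheromone: 7 0 0 1 0 0 / 0 0 0 0 0 0 / 0 0 0 0 0 0 / 10 0 0 0 0 0 / 0 0 0 0 0 0 / 0 0 25 0 0 0
t=3: a0@(0,0) a1@(5,2) a2@(5,2) a3@(5,2) a4@(5,2) a5@(5,2) a6@(5,2) a7@(3,0) a8@(3,0) a9@(0,0) | pheromone: 10 0 0 0 0 0 / 0 0 0 0 0 0 / 0 0 0 0 0 0 / 13 0 0 0 0 0 / 0 0 0 0 0 0 / 0 0 36 0 0 0
t=4: a0@(0,0) a1@(5,2) a2@(5,2) a3@(5,2) a4@(5,2) a5@(5,2) a6@(5,2) a7@(3,0) a8@(3,0) a9@(0,0) | pheromone: 13 0 0 0 0 0 / 0 0 0 0 0 0 / 0 0 0 0 0 0 / 16 0 0 0 0 0 / 0 0 0 0 0 0 / 0 0 47 0 0 0
t=5: a0@(0,0) a1@(5,2) a2@(5,2) a3@(5,2) a4@(5,2) a5@(5,2) a6@(5,2) a7@(3,0) a8@(3,0) a9@(0,0) | pheromone: 16 0 0 0 0 0 / 0 0 0 0 0 0 / 0 0 0 0 0 0 / 19 0 0 0 0 0 / 0 0 0 0 0 0 / 0 0 58 0 0 0
t=6: a0@(0,0) a1@(5,2) a2@(5,2) a3@(5,2) a4@(5,2) a5@(5,2) a6@(5,2) a7@(3,0) a8@(3,0) a9@(0,0) | pheromone: 19 0 0 0 0 0 / 0 0 0 0 0 0 / 0 0 0 0 0 0 / 22 0 0 0 0 0 / 0 0 0 0 0 0 / 0 0 69 0 0 0
t=7: a0@(0,0) a1@(5,2) a2@(5,2) a3@(5,2) a4@(5,2) a5@(5,2) a6@(5,2) a7@(3,0) a8@(3,0) a9@(0,0) | pheromone: 22 0 0 0 0 0 / 0 0 0 0 0 0 / 0 0 0 0 0 0 / 25 0 0 0 0 0 / 0 0 0 0 0 0 / 0 0 80 0 0 0
t=8: a0@(0,0) a1@(5,2) a2@(5,2) a3@(5,2) a4@(5,2) a5@(5,2) a6@(5,2) a7@(3,0) a8@(3,0) a9@(0,0) | pheromone: 25 0 0 0 0 0 / 0 0 0 0 0 0 / 0 0 0 0 0 0 / 28 0 0 0 0 0 / 0 0 0 0 0 0 / 0 0 91 0 0 0

(5, 2)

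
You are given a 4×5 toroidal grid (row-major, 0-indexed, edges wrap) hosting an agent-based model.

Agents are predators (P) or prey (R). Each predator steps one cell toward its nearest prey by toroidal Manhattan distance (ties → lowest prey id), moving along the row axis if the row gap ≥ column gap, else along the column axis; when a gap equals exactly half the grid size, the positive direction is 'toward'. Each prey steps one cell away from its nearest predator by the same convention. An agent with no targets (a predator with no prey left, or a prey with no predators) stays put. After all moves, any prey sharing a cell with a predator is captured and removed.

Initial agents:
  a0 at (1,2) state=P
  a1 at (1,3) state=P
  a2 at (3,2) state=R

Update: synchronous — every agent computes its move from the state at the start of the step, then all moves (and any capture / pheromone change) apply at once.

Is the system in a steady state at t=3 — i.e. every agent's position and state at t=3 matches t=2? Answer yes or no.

t=1: a0@(2,2):P a1@(2,3):P
t=2: (unchanged — steady state)

yes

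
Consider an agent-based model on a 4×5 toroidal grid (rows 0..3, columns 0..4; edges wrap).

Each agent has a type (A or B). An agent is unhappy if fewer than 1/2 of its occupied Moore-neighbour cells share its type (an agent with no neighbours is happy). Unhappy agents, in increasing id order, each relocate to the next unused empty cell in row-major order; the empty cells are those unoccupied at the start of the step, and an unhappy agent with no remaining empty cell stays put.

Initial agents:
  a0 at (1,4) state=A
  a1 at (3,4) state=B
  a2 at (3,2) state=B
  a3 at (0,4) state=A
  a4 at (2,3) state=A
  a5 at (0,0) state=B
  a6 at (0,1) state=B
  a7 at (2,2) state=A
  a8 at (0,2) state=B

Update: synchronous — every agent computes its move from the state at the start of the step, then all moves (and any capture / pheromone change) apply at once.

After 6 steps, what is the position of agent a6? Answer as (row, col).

(0, 1)

t=1: a0@(1,4):A a1@(0,3):B a2@(3,2):B a3@(1,0):A a4@(2,3):A a5@(0,0):B a6@(0,1):B a7@(2,2):A a8@(0,2):B
t=2: a0@(1,4):A a1@(0,3):B a2@(3,2):B a3@(0,4):A a4@(2,3):A a5@(1,1):B a6@(0,1):B a7@(2,2):A a8@(0,2):B
t=3: a0@(1,4):A a1@(0,3):B a2@(3,2):B a3@(0,4):A a4@(2,3):A a5@(1,1):B a6@(0,1):B a7@(0,0):A a8@(0,2):B
t=4: (unchanged — steady state)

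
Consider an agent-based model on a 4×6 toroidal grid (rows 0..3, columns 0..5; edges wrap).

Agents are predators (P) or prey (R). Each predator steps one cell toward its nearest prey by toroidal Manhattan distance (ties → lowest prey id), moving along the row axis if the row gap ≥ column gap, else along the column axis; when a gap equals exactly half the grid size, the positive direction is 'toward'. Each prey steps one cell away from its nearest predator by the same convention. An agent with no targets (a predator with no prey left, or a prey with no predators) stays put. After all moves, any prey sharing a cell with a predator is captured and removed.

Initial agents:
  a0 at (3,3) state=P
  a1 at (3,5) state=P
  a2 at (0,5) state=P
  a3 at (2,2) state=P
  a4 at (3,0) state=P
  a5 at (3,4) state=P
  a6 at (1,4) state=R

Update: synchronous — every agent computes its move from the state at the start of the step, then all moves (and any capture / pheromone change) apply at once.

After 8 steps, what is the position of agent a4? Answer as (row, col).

t=1: a0@(0,3):P a1@(0,5):P a2@(1,5):P a3@(2,3):P a4@(0,0):P a5@(0,4):P a6@(2,4):R
t=2: a0@(1,3):P a1@(1,5):P a2@(2,5):P a3@(2,4):P a4@(1,0):P a5@(1,4):P
t=3: (unchanged — steady state)

(1, 0)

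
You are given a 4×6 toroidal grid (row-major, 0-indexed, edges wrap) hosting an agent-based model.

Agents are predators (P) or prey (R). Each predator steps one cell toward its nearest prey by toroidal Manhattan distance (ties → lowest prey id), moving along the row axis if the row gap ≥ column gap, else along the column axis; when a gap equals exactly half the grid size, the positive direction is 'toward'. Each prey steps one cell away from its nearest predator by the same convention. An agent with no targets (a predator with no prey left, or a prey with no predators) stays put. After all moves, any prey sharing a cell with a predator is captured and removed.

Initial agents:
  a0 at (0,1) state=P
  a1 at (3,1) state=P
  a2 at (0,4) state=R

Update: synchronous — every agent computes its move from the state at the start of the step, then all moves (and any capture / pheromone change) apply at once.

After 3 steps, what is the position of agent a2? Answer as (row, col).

t=1: a0@(0,2):P a1@(3,2):P a2@(0,3):R
t=2: a0@(0,3):P a1@(0,2):P a2@(0,4):R
t=3: a0@(0,4):P a1@(0,3):P a2@(0,5):R

(0, 5)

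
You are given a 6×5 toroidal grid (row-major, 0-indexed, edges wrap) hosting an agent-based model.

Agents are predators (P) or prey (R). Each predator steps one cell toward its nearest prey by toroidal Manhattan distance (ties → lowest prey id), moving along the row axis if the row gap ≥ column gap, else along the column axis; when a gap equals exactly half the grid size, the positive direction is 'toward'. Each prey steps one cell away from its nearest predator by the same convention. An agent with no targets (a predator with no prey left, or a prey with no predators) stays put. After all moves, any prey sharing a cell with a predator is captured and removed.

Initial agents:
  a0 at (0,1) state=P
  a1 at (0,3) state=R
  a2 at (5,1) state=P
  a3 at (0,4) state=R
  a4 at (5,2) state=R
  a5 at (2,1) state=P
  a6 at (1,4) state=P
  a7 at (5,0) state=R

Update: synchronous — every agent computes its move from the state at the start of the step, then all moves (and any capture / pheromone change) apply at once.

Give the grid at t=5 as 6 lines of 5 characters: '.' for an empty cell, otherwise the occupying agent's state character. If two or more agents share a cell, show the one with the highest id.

.....
....R
...PP
.P.P.
.....
.....

t=1: a0@(0,2):P a2@(5,2):P a3@(5,4):R a4@(5,3):R a5@(1,1):P a6@(0,4):P a7@(5,4):R
t=2: a0@(5,2):P a2@(5,3):P a3@(4,4):R a5@(0,1):P a6@(5,4):P a7@(4,4):R
t=3: a0@(5,3):P a2@(4,3):P a3@(3,4):R a5@(5,1):P a6@(4,4):P a7@(3,4):R
t=4: a0@(4,3):P a2@(3,3):P a3@(2,4):R a5@(4,1):P a6@(3,4):P a7@(2,4):R
t=5: a0@(3,3):P a2@(2,3):P a3@(1,4):R a5@(3,1):P a6@(2,4):P a7@(1,4):R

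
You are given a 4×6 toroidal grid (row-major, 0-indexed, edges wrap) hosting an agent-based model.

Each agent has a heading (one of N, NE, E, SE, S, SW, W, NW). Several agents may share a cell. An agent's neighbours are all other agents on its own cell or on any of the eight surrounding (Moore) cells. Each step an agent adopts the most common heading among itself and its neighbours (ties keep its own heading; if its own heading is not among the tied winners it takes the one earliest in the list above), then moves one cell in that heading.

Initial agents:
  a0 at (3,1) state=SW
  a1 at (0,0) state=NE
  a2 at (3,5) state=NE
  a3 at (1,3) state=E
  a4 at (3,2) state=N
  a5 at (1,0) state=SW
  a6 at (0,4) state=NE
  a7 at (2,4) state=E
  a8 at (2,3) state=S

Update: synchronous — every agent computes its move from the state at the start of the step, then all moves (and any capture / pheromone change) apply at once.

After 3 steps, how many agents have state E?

t=1: a0@(0,0):SW a1@(3,1):NE a2@(2,0):NE a3@(1,4):E a4@(2,2):N a5@(2,5):SW a6@(3,5):NE a7@(2,5):E a8@(2,4):E
t=2: a0@(3,1):NE a1@(2,2):NE a2@(1,1):NE a3@(1,5):E a4@(1,2):N a5@(2,0):E a6@(2,0):NE a7@(2,0):E a8@(2,5):E
t=3: a0@(2,2):NE a1@(1,3):NE a2@(0,2):NE a3@(1,0):E a4@(0,3):NE a5@(2,1):E a6@(2,1):E a7@(2,1):E a8@(2,0):E

5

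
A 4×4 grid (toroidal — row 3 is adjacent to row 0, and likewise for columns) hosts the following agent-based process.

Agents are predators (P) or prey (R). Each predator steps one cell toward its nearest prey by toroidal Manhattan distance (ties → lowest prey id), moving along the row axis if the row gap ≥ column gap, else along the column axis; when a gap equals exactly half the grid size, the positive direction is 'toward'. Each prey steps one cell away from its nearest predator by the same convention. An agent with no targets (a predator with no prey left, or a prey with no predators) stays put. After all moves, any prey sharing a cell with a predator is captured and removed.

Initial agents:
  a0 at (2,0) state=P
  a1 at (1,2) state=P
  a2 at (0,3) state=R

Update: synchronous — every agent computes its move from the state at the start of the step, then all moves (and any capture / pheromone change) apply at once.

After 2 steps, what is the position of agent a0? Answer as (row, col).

(3, 3)

t=1: a0@(3,0):P a1@(0,2):P a2@(3,3):R
t=2: a0@(3,3):P a1@(3,2):P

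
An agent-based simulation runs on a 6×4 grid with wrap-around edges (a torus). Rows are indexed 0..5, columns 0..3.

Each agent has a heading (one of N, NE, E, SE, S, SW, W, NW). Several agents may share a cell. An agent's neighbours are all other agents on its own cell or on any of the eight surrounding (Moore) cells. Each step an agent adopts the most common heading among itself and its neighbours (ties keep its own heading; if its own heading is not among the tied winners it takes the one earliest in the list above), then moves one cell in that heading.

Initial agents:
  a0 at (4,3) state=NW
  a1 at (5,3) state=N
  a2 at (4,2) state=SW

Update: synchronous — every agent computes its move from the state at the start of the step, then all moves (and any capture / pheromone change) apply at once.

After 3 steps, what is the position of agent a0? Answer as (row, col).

t=1: a0@(3,2):NW a1@(4,3):N a2@(5,1):SW
t=2: a0@(2,1):NW a1@(3,3):N a2@(0,0):SW
t=3: a0@(1,0):NW a1@(2,3):N a2@(1,3):SW

(1, 0)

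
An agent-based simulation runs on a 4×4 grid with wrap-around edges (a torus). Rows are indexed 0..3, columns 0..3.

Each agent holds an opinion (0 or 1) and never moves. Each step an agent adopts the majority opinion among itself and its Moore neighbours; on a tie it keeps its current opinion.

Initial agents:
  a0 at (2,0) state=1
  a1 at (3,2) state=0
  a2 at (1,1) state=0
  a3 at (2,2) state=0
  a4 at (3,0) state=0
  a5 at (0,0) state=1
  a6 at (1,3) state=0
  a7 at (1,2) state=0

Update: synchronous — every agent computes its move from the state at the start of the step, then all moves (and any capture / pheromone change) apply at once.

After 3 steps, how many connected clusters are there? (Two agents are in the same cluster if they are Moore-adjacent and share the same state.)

1

t=1: a0@(2,0):0 a1@(3,2):0 a2@(1,1):0 a3@(2,2):0 a4@(3,0):1 a5@(0,0):0 a6@(1,3):0 a7@(1,2):0
t=2: a0@(2,0):0 a1@(3,2):0 a2@(1,1):0 a3@(2,2):0 a4@(3,0):0 a5@(0,0):0 a6@(1,3):0 a7@(1,2):0
t=3: (unchanged — steady state)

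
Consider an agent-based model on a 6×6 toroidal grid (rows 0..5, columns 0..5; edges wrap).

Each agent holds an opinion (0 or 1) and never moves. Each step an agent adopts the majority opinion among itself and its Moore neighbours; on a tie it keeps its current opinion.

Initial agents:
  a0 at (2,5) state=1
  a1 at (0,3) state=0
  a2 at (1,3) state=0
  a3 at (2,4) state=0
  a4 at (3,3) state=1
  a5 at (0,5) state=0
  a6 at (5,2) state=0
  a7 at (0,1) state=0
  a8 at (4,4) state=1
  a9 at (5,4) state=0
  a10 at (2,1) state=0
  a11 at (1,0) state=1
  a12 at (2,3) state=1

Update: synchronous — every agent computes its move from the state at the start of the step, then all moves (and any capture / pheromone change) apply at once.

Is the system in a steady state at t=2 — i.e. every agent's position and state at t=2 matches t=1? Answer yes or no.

yes

t=1: a0@(2,5):1 a1@(0,3):0 a2@(1,3):0 a3@(2,4):1 a4@(3,3):1 a5@(0,5):0 a6@(5,2):0 a7@(0,1):0 a8@(4,4):1 a9@(5,4):0 a10@(2,1):0 a11@(1,0):0 a12@(2,3):1
t=2: (unchanged — steady state)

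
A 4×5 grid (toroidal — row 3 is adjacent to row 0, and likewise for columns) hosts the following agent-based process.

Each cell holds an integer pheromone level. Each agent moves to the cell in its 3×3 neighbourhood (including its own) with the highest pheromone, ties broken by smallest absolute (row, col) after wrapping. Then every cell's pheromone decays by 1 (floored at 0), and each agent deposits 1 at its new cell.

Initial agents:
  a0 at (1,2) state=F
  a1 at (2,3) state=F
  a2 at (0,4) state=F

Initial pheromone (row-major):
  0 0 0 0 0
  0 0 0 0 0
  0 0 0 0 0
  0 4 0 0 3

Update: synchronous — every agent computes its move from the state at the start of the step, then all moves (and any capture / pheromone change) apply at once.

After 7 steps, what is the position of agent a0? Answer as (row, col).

t=1: a0@(0,1) a1@(3,4) a2@(3,4) | pheromone: 0 1 0 0 0 / 0 0 0 0 0 / 0 0 0 0 0 / 0 3 0 0 4
t=2: a0@(3,1) a1@(3,4) a2@(3,4) | pheromone: 0 0 0 0 0 / 0 0 0 0 0 / 0 0 0 0 0 / 0 3 0 0 5
t=3: a0@(3,1) a1@(3,4) a2@(3,4) | pheromone: 0 0 0 0 0 / 0 0 0 0 0 / 0 0 0 0 0 / 0 3 0 0 6
t=4: a0@(3,1) a1@(3,4) a2@(3,4) | pheromone: 0 0 0 0 0 / 0 0 0 0 0 / 0 0 0 0 0 / 0 3 0 0 7
t=5: a0@(3,1) a1@(3,4) a2@(3,4) | pheromone: 0 0 0 0 0 / 0 0 0 0 0 / 0 0 0 0 0 / 0 3 0 0 8
t=6: a0@(3,1) a1@(3,4) a2@(3,4) | pheromone: 0 0 0 0 0 / 0 0 0 0 0 / 0 0 0 0 0 / 0 3 0 0 9
t=7: a0@(3,1) a1@(3,4) a2@(3,4) | pheromone: 0 0 0 0 0 / 0 0 0 0 0 / 0 0 0 0 0 / 0 3 0 0 10

(3, 1)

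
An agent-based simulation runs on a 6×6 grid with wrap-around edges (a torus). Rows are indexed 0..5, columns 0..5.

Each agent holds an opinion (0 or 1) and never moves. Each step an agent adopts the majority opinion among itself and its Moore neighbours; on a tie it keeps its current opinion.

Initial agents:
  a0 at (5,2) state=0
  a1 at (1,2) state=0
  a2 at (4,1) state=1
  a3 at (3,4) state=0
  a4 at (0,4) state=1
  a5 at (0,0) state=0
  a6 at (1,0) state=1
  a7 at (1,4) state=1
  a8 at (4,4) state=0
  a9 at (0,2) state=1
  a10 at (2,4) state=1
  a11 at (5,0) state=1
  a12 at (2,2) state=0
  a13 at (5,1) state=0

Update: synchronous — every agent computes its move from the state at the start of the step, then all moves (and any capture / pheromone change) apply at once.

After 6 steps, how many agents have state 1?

t=1: a0@(5,2):0 a1@(1,2):0 a2@(4,1):1 a3@(3,4):0 a4@(0,4):1 a5@(0,0):0 a6@(1,0):1 a7@(1,4):1 a8@(4,4):0 a9@(0,2):0 a10@(2,4):1 a11@(5,0):1 a12@(2,2):0 a13@(5,1):0
t=2: (unchanged — steady state)

6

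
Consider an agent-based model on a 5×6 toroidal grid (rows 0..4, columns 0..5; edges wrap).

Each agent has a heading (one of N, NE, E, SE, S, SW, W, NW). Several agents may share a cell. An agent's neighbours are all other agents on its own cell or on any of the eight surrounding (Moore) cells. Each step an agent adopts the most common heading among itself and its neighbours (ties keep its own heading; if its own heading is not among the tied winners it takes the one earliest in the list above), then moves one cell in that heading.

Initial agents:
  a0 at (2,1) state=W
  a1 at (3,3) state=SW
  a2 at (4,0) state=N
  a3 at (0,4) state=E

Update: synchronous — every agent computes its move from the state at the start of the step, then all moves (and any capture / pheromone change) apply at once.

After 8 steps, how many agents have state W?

1

t=1: a0@(2,0):W a1@(4,2):SW a2@(3,0):N a3@(0,5):E
t=2: a0@(2,5):W a1@(0,1):SW a2@(2,0):N a3@(0,0):E
t=3: a0@(2,4):W a1@(1,0):SW a2@(1,0):N a3@(0,1):E
t=4: a0@(2,3):W a1@(2,5):SW a2@(0,0):N a3@(0,2):E
t=5: a0@(2,2):W a1@(3,4):SW a2@(4,0):N a3@(0,3):E
t=6: a0@(2,1):W a1@(4,3):SW a2@(3,0):N a3@(0,4):E
t=7: a0@(2,0):W a1@(0,2):SW a2@(2,0):N a3@(0,5):E
t=8: a0@(2,5):W a1@(1,1):SW a2@(1,0):N a3@(0,0):E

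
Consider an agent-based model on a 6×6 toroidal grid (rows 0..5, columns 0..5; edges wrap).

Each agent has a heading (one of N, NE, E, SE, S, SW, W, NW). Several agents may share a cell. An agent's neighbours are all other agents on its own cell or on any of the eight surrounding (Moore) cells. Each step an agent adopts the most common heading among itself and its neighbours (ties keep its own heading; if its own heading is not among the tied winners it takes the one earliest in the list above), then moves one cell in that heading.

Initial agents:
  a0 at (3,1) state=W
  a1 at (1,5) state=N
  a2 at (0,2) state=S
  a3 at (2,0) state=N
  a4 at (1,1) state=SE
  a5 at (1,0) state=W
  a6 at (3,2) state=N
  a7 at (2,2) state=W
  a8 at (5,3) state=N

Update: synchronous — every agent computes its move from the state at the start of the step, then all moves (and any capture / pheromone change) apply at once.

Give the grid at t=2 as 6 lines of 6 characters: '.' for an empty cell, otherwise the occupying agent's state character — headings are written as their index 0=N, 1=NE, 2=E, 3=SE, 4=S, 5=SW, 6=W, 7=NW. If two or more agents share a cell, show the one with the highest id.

0.....
......
6.4...
6..0.6
......
0....0

t=1: a0@(3,0):W a1@(0,5):N a2@(1,2):S a3@(1,0):N a4@(1,0):W a5@(0,0):N a6@(3,1):W a7@(2,1):W a8@(4,3):N
t=2: a0@(3,5):W a1@(5,5):N a2@(2,2):S a3@(0,0):N a4@(0,0):N a5@(5,0):N a6@(3,0):W a7@(2,0):W a8@(3,3):N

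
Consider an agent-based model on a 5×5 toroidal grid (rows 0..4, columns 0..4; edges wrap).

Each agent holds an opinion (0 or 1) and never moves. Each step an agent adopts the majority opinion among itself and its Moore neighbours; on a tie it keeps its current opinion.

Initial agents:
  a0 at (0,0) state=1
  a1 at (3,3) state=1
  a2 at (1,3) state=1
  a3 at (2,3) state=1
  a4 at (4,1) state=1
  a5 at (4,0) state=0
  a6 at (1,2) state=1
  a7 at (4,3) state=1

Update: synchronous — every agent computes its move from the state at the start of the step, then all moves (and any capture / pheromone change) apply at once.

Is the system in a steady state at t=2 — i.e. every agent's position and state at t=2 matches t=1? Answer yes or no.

yes

t=1: a0@(0,0):1 a1@(3,3):1 a2@(1,3):1 a3@(2,3):1 a4@(4,1):1 a5@(4,0):1 a6@(1,2):1 a7@(4,3):1
t=2: (unchanged — steady state)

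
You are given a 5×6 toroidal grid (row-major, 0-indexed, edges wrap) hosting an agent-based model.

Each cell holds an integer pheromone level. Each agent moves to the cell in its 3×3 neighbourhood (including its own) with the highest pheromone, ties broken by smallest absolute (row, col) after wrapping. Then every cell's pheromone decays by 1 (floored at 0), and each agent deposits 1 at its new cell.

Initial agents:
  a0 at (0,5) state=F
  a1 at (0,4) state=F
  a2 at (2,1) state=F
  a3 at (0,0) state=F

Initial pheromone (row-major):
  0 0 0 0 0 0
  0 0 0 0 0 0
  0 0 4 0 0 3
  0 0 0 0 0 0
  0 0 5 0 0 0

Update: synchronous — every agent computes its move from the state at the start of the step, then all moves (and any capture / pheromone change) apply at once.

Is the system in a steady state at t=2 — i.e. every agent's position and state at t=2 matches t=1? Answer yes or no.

no

t=1: a0@(0,0) a1@(0,3) a2@(2,2) a3@(0,0) | pheromone: 2 0 0 1 0 0 / 0 0 0 0 0 0 / 0 0 4 0 0 2 / 0 0 0 0 0 0 / 0 0 4 0 0 0
t=2: a0@(0,0) a1@(4,2) a2@(2,2) a3@(0,0) | pheromone: 3 0 0 0 0 0 / 0 0 0 0 0 0 / 0 0 4 0 0 1 / 0 0 0 0 0 0 / 0 0 4 0 0 0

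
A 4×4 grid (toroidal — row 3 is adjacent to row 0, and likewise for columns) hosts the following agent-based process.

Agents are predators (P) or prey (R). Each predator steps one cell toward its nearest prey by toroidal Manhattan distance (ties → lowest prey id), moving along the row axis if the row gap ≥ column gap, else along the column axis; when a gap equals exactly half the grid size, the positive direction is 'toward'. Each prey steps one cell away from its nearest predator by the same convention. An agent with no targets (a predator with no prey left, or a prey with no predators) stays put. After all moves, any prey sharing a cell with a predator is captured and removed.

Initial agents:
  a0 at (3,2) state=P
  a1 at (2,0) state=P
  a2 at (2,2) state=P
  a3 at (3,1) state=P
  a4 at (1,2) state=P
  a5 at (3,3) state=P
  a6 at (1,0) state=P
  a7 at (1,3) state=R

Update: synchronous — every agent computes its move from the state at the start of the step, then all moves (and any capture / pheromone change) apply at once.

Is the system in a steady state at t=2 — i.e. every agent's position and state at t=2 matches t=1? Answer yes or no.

yes

t=1: a0@(0,2):P a1@(1,0):P a2@(1,2):P a3@(0,1):P a4@(1,3):P a5@(0,3):P a6@(1,3):P
t=2: (unchanged — steady state)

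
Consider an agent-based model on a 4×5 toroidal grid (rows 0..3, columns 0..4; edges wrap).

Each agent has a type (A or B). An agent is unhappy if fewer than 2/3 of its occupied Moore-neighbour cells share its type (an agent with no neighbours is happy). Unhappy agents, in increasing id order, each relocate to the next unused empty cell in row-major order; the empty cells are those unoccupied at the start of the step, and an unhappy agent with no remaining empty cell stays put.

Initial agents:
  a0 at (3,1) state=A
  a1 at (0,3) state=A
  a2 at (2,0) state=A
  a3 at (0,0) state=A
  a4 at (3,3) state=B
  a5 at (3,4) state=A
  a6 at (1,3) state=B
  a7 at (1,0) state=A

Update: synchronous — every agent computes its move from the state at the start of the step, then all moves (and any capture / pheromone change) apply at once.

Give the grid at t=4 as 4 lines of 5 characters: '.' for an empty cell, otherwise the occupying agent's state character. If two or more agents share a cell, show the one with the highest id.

t=1: a0@(3,1):A a1@(0,1):A a2@(2,0):A a3@(0,0):A a4@(0,2):B a5@(3,4):A a6@(0,4):B a7@(1,0):A
t=2: a0@(3,1):A a1@(0,1):A a2@(2,0):A a3@(0,0):A a4@(0,3):B a5@(3,4):A a6@(1,1):B a7@(1,0):A
t=3: a0@(3,1):A a1@(0,1):A a2@(2,0):A a3@(0,0):A a4@(0,2):B a5@(3,4):A a6@(0,4):B a7@(1,0):A
t=4: a0@(3,1):A a1@(0,1):A a2@(2,0):A a3@(0,0):A a4@(0,3):B a5@(3,4):A a6@(1,1):B a7@(1,0):A

AA.B.
AB...
A....
.A..A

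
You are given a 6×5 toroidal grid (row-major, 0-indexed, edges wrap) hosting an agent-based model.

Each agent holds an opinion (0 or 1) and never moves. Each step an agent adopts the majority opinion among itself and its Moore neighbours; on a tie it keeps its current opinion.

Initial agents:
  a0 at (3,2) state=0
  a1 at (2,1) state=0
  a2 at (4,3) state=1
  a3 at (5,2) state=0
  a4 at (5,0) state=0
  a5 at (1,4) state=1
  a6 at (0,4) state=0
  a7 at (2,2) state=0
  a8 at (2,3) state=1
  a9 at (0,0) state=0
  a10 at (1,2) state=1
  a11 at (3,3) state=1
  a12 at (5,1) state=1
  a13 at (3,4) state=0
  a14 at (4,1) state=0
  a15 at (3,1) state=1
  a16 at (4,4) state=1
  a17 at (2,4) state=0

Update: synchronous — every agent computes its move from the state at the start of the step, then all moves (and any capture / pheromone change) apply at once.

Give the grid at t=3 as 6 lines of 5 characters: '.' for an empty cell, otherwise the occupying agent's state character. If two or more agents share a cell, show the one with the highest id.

t=1: a0@(3,2):0 a1@(2,1):0 a2@(4,3):1 a3@(5,2):0 a4@(5,0):0 a5@(1,4):0 a6@(0,4):0 a7@(2,2):1 a8@(2,3):1 a9@(0,0):0 a10@(1,2):1 a11@(3,3):1 a12@(5,1):0 a13@(3,4):1 a14@(4,1):0 a15@(3,1):0 a16@(4,4):1 a17@(2,4):1
t=2: (unchanged — steady state)

0...0
..1.0
.0111
.0011
.0.11
000..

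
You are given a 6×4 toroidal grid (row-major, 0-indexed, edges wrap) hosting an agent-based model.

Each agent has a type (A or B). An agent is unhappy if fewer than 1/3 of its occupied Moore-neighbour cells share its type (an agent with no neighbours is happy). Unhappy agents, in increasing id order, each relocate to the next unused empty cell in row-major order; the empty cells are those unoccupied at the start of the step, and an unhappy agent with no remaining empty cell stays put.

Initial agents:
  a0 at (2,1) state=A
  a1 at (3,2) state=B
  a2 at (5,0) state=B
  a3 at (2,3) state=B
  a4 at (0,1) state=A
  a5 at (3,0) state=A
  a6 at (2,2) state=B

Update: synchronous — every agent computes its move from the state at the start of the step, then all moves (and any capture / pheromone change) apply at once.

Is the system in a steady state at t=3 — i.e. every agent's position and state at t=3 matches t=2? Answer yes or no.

t=1: a0@(2,1):A a1@(3,2):B a2@(0,0):B a3@(2,3):B a4@(0,2):A a5@(3,0):A a6@(2,2):B
t=2: (unchanged — steady state)

yes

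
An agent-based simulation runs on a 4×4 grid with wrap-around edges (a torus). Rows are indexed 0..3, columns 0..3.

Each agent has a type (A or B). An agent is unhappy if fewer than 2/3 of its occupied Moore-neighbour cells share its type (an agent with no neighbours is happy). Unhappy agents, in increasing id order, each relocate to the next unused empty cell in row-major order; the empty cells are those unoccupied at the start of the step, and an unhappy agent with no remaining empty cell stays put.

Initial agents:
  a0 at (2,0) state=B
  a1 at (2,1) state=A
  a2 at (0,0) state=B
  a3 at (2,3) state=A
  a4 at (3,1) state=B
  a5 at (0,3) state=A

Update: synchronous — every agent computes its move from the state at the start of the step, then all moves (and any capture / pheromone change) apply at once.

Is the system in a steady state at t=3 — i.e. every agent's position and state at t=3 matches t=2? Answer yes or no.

t=1: a0@(0,1):B a1@(0,2):A a2@(1,0):B a3@(1,1):A a4@(3,1):B a5@(1,2):A
t=2: a0@(0,0):B a1@(0,3):A a2@(1,3):B a3@(2,0):A a4@(2,1):B a5@(1,2):A
t=3: a0@(0,1):B a1@(0,2):A a2@(1,0):B a3@(1,1):A a4@(2,2):B a5@(2,3):A

no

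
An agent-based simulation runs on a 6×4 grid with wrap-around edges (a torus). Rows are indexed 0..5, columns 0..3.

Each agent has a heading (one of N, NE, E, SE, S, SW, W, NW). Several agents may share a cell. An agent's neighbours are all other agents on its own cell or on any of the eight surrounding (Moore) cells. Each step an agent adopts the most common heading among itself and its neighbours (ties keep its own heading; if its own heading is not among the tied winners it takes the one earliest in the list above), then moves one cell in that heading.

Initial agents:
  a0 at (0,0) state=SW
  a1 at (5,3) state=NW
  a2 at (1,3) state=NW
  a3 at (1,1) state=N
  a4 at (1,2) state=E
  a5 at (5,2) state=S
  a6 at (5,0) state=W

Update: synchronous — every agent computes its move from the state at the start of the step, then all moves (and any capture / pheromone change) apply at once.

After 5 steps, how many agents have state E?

1

t=1: a0@(5,3):NW a1@(4,2):NW a2@(0,2):NW a3@(0,1):N a4@(1,3):E a5@(0,2):S a6@(5,3):W
t=2: a0@(4,2):NW a1@(3,1):NW a2@(5,1):NW a3@(5,1):N a4@(1,0):E a5@(5,1):NW a6@(4,2):NW
t=3: a0@(3,1):NW a1@(2,0):NW a2@(4,0):NW a3@(4,0):NW a4@(1,1):E a5@(4,0):NW a6@(3,1):NW
t=4: a0@(2,0):NW a1@(1,3):NW a2@(3,3):NW a3@(3,3):NW a4@(1,2):E a5@(3,3):NW a6@(2,0):NW
t=5: a0@(1,3):NW a1@(0,2):NW a2@(2,2):NW a3@(2,2):NW a4@(1,3):E a5@(2,2):NW a6@(1,3):NW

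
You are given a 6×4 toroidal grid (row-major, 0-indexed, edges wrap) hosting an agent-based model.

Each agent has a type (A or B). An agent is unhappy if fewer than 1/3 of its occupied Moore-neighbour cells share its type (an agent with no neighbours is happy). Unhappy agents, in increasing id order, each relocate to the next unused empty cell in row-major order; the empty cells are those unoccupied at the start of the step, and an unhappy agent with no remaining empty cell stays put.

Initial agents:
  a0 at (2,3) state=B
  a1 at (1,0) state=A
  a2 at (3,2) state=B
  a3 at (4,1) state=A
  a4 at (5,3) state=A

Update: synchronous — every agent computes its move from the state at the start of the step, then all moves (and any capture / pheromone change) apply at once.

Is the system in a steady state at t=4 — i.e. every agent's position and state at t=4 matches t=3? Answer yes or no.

yes

t=1: a0@(2,3):B a1@(0,0):A a2@(3,2):B a3@(0,1):A a4@(5,3):A
t=2: (unchanged — steady state)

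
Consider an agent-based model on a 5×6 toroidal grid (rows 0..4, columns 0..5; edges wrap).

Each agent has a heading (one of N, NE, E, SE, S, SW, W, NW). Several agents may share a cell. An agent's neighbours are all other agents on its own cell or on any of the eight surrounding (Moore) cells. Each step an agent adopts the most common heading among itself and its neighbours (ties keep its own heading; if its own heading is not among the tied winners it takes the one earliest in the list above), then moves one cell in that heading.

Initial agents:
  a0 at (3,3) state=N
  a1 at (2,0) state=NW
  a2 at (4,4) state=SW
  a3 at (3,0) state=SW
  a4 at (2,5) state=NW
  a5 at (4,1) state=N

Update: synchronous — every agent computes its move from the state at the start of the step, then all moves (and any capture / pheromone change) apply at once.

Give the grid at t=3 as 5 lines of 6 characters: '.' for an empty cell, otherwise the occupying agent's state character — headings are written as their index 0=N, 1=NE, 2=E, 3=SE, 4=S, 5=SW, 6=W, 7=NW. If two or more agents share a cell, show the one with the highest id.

t=1: a0@(2,3):N a1@(1,5):NW a2@(0,3):SW a3@(2,5):NW a4@(1,4):NW a5@(3,1):N
t=2: a0@(1,3):N a1@(0,4):NW a2@(1,2):SW a3@(1,4):NW a4@(0,3):NW a5@(2,1):N
t=3: a0@(0,2):NW a1@(4,3):NW a2@(0,2):N a3@(0,3):NW a4@(4,2):NW a5@(1,1):N

..07..
.0....
......
......
..77..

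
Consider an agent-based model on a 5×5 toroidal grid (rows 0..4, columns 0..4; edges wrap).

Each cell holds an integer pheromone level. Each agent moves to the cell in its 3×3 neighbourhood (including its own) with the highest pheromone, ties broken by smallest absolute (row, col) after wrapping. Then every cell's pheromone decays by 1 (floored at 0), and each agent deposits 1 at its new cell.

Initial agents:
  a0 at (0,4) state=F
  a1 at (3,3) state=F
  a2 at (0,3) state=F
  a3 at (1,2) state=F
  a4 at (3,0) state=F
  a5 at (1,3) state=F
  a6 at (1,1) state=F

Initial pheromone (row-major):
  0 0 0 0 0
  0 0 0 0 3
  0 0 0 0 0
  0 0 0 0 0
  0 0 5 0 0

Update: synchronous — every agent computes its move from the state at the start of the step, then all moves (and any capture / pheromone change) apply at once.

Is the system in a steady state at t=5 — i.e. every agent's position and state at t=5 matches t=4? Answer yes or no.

yes

t=1: a0@(1,4) a1@(4,2) a2@(4,2) a3@(0,1) a4@(2,0) a5@(1,4) a6@(0,0) | pheromone: 1 1 0 0 0 / 0 0 0 0 4 / 1 0 0 0 0 / 0 0 0 0 0 / 0 0 6 0 0
t=2: a0@(1,4) a1@(4,2) a2@(4,2) a3@(4,2) a4@(1,4) a5@(1,4) a6@(1,4) | pheromone: 0 0 0 0 0 / 0 0 0 0 7 / 0 0 0 0 0 / 0 0 0 0 0 / 0 0 8 0 0
t=3: a0@(1,4) a1@(4,2) a2@(4,2) a3@(4,2) a4@(1,4) a5@(1,4) a6@(1,4) | pheromone: 0 0 0 0 0 / 0 0 0 0 10 / 0 0 0 0 0 / 0 0 0 0 0 / 0 0 10 0 0
t=4: a0@(1,4) a1@(4,2) a2@(4,2) a3@(4,2) a4@(1,4) a5@(1,4) a6@(1,4) | pheromone: 0 0 0 0 0 / 0 0 0 0 13 / 0 0 0 0 0 / 0 0 0 0 0 / 0 0 12 0 0
t=5: a0@(1,4) a1@(4,2) a2@(4,2) a3@(4,2) a4@(1,4) a5@(1,4) a6@(1,4) | pheromone: 0 0 0 0 0 / 0 0 0 0 16 / 0 0 0 0 0 / 0 0 0 0 0 / 0 0 14 0 0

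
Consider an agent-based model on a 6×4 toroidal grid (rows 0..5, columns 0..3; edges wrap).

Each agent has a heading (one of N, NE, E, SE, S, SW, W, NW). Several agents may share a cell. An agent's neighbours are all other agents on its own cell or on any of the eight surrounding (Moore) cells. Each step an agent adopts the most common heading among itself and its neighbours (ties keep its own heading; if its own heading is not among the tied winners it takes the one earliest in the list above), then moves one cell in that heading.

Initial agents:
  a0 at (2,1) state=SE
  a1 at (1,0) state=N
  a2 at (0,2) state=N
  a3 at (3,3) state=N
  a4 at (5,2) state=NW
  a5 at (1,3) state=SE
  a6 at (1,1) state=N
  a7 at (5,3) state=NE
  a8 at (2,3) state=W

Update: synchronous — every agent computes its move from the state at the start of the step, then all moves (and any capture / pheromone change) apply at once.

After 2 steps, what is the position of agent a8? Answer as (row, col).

t=1: a0@(1,1):N a1@(0,0):N a2@(5,2):N a3@(2,3):N a4@(4,1):NW a5@(0,3):N a6@(0,1):N a7@(4,0):NE a8@(1,3):N
t=2: a0@(0,1):N a1@(5,0):N a2@(4,2):N a3@(1,3):N a4@(3,0):NW a5@(5,3):N a6@(5,1):N a7@(3,1):NE a8@(0,3):N

(0, 3)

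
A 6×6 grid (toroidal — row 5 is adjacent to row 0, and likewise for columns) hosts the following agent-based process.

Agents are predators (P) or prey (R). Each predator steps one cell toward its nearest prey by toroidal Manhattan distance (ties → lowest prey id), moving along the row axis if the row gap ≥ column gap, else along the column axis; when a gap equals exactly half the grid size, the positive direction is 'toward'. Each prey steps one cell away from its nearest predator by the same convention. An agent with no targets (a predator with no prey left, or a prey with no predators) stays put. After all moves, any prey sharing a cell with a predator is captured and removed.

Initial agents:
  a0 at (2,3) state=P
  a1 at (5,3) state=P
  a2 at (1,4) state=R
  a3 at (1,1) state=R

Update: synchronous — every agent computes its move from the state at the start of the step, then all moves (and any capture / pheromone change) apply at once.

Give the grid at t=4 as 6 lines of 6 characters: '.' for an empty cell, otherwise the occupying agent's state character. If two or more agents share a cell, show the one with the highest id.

PR...P
......
......
.....R
......
......

t=1: a0@(1,3):P a1@(0,3):P a2@(0,4):R a3@(1,0):R
t=2: a0@(0,3):P a1@(0,4):P a2@(0,5):R a3@(1,5):R
t=3: a0@(0,4):P a1@(0,5):P a2@(0,0):R a3@(2,5):R
t=4: a0@(0,5):P a1@(0,0):P a2@(0,1):R a3@(3,5):R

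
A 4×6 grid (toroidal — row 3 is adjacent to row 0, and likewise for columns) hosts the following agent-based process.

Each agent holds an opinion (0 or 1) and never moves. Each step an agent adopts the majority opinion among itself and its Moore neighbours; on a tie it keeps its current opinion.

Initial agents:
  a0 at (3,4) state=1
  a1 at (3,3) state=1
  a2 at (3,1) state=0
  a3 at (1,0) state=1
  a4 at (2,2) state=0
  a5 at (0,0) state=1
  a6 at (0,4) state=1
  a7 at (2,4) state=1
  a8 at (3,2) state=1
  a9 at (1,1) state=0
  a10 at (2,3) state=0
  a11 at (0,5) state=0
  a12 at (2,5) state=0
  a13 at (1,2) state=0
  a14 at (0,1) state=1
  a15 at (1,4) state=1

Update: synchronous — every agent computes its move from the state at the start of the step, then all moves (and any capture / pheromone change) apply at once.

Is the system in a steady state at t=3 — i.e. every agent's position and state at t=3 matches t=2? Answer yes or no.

no

t=1: a0@(3,4):1 a1@(3,3):1 a2@(3,1):1 a3@(1,0):1 a4@(2,2):0 a5@(0,0):1 a6@(0,4):1 a7@(2,4):1 a8@(3,2):1 a9@(1,1):0 a10@(2,3):1 a11@(0,5):1 a12@(2,5):1 a13@(1,2):0 a14@(0,1):1 a15@(1,4):1
t=2: a0@(3,4):1 a1@(3,3):1 a2@(3,1):1 a3@(1,0):1 a4@(2,2):1 a5@(0,0):1 a6@(0,4):1 a7@(2,4):1 a8@(3,2):1 a9@(1,1):0 a10@(2,3):1 a11@(0,5):1 a12@(2,5):1 a13@(1,2):0 a14@(0,1):1 a15@(1,4):1
t=3: a0@(3,4):1 a1@(3,3):1 a2@(3,1):1 a3@(1,0):1 a4@(2,2):1 a5@(0,0):1 a6@(0,4):1 a7@(2,4):1 a8@(3,2):1 a9@(1,1):1 a10@(2,3):1 a11@(0,5):1 a12@(2,5):1 a13@(1,2):1 a14@(0,1):1 a15@(1,4):1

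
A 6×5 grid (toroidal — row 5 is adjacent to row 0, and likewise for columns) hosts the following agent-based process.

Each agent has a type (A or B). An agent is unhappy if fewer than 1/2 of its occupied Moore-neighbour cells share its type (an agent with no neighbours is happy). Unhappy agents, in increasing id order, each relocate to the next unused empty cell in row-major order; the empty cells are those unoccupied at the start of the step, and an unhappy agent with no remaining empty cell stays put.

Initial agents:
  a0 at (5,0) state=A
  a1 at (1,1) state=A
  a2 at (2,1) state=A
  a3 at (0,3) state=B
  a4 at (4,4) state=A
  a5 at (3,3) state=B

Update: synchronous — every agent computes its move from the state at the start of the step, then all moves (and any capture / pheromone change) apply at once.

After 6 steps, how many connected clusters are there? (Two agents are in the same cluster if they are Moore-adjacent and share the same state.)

t=1: a0@(5,0):A a1@(1,1):A a2@(2,1):A a3@(0,3):B a4@(4,4):A a5@(0,0):B
t=2: a0@(5,0):A a1@(1,1):A a2@(2,1):A a3@(0,3):B a4@(4,4):A a5@(0,1):B
t=3: a0@(5,0):A a1@(1,1):A a2@(2,1):A a3@(0,3):B a4@(4,4):A a5@(0,0):B
t=4: a0@(5,0):A a1@(1,1):A a2@(2,1):A a3@(0,3):B a4@(4,4):A a5@(0,1):B
t=5: a0@(5,0):A a1@(1,1):A a2@(2,1):A a3@(0,3):B a4@(4,4):A a5@(0,0):B
t=6: a0@(5,0):A a1@(1,1):A a2@(2,1):A a3@(0,3):B a4@(4,4):A a5@(0,1):B

4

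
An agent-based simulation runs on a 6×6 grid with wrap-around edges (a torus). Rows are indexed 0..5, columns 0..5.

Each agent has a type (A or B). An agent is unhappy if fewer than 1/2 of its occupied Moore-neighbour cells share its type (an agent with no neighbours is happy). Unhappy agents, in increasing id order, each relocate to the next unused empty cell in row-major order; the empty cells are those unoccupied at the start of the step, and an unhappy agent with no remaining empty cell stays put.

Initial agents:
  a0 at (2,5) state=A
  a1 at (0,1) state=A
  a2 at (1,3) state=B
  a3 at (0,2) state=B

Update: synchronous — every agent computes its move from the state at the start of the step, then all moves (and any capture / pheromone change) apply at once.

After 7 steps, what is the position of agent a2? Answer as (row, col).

t=1: a0@(2,5):A a1@(0,0):A a2@(1,3):B a3@(0,2):B
t=2: (unchanged — steady state)

(1, 3)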